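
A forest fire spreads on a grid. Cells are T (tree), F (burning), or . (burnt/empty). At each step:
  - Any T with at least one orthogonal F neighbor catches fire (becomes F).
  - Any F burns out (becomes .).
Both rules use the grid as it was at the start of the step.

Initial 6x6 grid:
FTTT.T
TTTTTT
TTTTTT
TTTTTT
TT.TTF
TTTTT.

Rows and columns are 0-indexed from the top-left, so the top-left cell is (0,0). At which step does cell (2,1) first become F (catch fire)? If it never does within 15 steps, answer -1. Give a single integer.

Step 1: cell (2,1)='T' (+4 fires, +2 burnt)
Step 2: cell (2,1)='T' (+7 fires, +4 burnt)
Step 3: cell (2,1)='F' (+8 fires, +7 burnt)
  -> target ignites at step 3
Step 4: cell (2,1)='.' (+9 fires, +8 burnt)
Step 5: cell (2,1)='.' (+3 fires, +9 burnt)
Step 6: cell (2,1)='.' (+0 fires, +3 burnt)
  fire out at step 6

3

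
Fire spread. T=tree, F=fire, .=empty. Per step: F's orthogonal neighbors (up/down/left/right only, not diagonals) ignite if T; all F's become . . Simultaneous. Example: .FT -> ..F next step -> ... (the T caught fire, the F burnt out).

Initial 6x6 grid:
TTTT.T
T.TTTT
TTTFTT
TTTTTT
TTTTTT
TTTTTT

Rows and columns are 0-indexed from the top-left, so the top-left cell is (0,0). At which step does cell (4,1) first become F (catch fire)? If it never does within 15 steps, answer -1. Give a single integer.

Step 1: cell (4,1)='T' (+4 fires, +1 burnt)
Step 2: cell (4,1)='T' (+8 fires, +4 burnt)
Step 3: cell (4,1)='T' (+8 fires, +8 burnt)
Step 4: cell (4,1)='F' (+8 fires, +8 burnt)
  -> target ignites at step 4
Step 5: cell (4,1)='.' (+4 fires, +8 burnt)
Step 6: cell (4,1)='.' (+1 fires, +4 burnt)
Step 7: cell (4,1)='.' (+0 fires, +1 burnt)
  fire out at step 7

4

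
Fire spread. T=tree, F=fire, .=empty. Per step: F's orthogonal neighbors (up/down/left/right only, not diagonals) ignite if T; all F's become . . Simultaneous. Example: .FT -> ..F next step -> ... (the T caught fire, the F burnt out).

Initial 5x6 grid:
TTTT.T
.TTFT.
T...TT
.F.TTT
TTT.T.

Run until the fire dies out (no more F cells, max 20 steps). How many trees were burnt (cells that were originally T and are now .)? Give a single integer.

Step 1: +4 fires, +2 burnt (F count now 4)
Step 2: +5 fires, +4 burnt (F count now 5)
Step 3: +3 fires, +5 burnt (F count now 3)
Step 4: +4 fires, +3 burnt (F count now 4)
Step 5: +0 fires, +4 burnt (F count now 0)
Fire out after step 5
Initially T: 18, now '.': 28
Total burnt (originally-T cells now '.'): 16

Answer: 16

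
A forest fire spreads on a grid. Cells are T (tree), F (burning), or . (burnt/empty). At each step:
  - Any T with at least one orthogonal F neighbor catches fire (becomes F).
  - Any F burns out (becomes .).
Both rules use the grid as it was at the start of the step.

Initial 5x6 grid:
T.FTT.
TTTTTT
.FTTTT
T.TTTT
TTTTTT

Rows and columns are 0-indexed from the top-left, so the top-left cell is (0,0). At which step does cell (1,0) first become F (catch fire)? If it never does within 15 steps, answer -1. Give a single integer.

Step 1: cell (1,0)='T' (+4 fires, +2 burnt)
Step 2: cell (1,0)='F' (+5 fires, +4 burnt)
  -> target ignites at step 2
Step 3: cell (1,0)='.' (+5 fires, +5 burnt)
Step 4: cell (1,0)='.' (+5 fires, +5 burnt)
Step 5: cell (1,0)='.' (+3 fires, +5 burnt)
Step 6: cell (1,0)='.' (+2 fires, +3 burnt)
Step 7: cell (1,0)='.' (+0 fires, +2 burnt)
  fire out at step 7

2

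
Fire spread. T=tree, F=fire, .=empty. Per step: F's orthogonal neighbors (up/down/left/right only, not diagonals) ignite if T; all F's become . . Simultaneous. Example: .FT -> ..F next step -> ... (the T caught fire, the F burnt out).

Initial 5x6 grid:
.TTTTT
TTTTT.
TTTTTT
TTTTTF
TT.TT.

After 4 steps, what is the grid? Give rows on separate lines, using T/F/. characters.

Step 1: 2 trees catch fire, 1 burn out
  .TTTTT
  TTTTT.
  TTTTTF
  TTTTF.
  TT.TT.
Step 2: 3 trees catch fire, 2 burn out
  .TTTTT
  TTTTT.
  TTTTF.
  TTTF..
  TT.TF.
Step 3: 4 trees catch fire, 3 burn out
  .TTTTT
  TTTTF.
  TTTF..
  TTF...
  TT.F..
Step 4: 4 trees catch fire, 4 burn out
  .TTTFT
  TTTF..
  TTF...
  TF....
  TT....

.TTTFT
TTTF..
TTF...
TF....
TT....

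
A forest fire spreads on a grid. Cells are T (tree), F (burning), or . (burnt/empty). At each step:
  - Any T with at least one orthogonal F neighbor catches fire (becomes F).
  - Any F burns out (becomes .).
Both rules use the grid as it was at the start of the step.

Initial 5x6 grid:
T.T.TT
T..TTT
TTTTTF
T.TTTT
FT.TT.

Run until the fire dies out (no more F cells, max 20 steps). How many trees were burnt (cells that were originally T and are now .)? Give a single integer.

Step 1: +5 fires, +2 burnt (F count now 5)
Step 2: +5 fires, +5 burnt (F count now 5)
Step 3: +7 fires, +5 burnt (F count now 7)
Step 4: +3 fires, +7 burnt (F count now 3)
Step 5: +0 fires, +3 burnt (F count now 0)
Fire out after step 5
Initially T: 21, now '.': 29
Total burnt (originally-T cells now '.'): 20

Answer: 20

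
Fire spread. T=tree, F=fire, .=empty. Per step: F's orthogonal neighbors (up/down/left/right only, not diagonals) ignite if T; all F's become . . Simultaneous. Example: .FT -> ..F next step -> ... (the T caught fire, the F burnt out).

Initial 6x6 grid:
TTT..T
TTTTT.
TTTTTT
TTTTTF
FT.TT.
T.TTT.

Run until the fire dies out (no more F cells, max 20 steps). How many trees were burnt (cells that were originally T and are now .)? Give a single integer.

Step 1: +5 fires, +2 burnt (F count now 5)
Step 2: +5 fires, +5 burnt (F count now 5)
Step 3: +7 fires, +5 burnt (F count now 7)
Step 4: +5 fires, +7 burnt (F count now 5)
Step 5: +3 fires, +5 burnt (F count now 3)
Step 6: +1 fires, +3 burnt (F count now 1)
Step 7: +0 fires, +1 burnt (F count now 0)
Fire out after step 7
Initially T: 27, now '.': 35
Total burnt (originally-T cells now '.'): 26

Answer: 26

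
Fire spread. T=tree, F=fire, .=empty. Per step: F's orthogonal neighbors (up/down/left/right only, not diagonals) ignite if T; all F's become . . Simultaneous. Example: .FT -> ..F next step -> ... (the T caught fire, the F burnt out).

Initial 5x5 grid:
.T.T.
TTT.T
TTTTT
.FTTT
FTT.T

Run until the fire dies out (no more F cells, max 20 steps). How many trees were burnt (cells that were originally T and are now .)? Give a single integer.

Step 1: +3 fires, +2 burnt (F count now 3)
Step 2: +5 fires, +3 burnt (F count now 5)
Step 3: +5 fires, +5 burnt (F count now 5)
Step 4: +2 fires, +5 burnt (F count now 2)
Step 5: +1 fires, +2 burnt (F count now 1)
Step 6: +0 fires, +1 burnt (F count now 0)
Fire out after step 6
Initially T: 17, now '.': 24
Total burnt (originally-T cells now '.'): 16

Answer: 16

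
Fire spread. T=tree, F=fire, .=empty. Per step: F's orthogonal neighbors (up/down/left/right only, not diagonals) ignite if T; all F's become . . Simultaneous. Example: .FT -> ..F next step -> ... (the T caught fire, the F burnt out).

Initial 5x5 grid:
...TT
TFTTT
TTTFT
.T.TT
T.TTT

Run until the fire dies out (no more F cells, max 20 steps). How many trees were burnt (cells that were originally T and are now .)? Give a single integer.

Step 1: +7 fires, +2 burnt (F count now 7)
Step 2: +6 fires, +7 burnt (F count now 6)
Step 3: +3 fires, +6 burnt (F count now 3)
Step 4: +0 fires, +3 burnt (F count now 0)
Fire out after step 4
Initially T: 17, now '.': 24
Total burnt (originally-T cells now '.'): 16

Answer: 16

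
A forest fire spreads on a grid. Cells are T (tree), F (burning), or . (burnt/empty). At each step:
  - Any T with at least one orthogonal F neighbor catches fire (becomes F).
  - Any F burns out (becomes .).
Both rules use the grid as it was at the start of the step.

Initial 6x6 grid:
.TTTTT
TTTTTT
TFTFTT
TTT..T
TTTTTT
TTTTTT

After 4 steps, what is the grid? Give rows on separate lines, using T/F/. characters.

Step 1: 6 trees catch fire, 2 burn out
  .TTTTT
  TFTFTT
  F.F.FT
  TFT..T
  TTTTTT
  TTTTTT
Step 2: 9 trees catch fire, 6 burn out
  .FTFTT
  F.F.FT
  .....F
  F.F..T
  TFTTTT
  TTTTTT
Step 3: 7 trees catch fire, 9 burn out
  ..F.FT
  .....F
  ......
  .....F
  F.FTTT
  TFTTTT
Step 4: 5 trees catch fire, 7 burn out
  .....F
  ......
  ......
  ......
  ...FTF
  F.FTTT

.....F
......
......
......
...FTF
F.FTTT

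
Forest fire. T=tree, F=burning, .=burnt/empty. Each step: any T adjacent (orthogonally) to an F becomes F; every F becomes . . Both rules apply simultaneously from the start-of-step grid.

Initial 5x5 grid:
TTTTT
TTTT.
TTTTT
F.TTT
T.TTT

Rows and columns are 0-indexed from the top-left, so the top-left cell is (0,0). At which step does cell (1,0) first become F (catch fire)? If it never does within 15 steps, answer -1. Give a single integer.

Step 1: cell (1,0)='T' (+2 fires, +1 burnt)
Step 2: cell (1,0)='F' (+2 fires, +2 burnt)
  -> target ignites at step 2
Step 3: cell (1,0)='.' (+3 fires, +2 burnt)
Step 4: cell (1,0)='.' (+4 fires, +3 burnt)
Step 5: cell (1,0)='.' (+5 fires, +4 burnt)
Step 6: cell (1,0)='.' (+3 fires, +5 burnt)
Step 7: cell (1,0)='.' (+2 fires, +3 burnt)
Step 8: cell (1,0)='.' (+0 fires, +2 burnt)
  fire out at step 8

2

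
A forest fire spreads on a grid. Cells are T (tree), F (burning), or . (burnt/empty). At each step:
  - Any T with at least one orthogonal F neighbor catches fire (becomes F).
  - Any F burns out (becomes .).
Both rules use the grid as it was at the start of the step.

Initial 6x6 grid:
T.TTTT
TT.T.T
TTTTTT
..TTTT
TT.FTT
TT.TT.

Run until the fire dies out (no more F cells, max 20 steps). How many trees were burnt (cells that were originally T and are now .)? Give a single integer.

Answer: 23

Derivation:
Step 1: +3 fires, +1 burnt (F count now 3)
Step 2: +5 fires, +3 burnt (F count now 5)
Step 3: +4 fires, +5 burnt (F count now 4)
Step 4: +3 fires, +4 burnt (F count now 3)
Step 5: +5 fires, +3 burnt (F count now 5)
Step 6: +2 fires, +5 burnt (F count now 2)
Step 7: +1 fires, +2 burnt (F count now 1)
Step 8: +0 fires, +1 burnt (F count now 0)
Fire out after step 8
Initially T: 27, now '.': 32
Total burnt (originally-T cells now '.'): 23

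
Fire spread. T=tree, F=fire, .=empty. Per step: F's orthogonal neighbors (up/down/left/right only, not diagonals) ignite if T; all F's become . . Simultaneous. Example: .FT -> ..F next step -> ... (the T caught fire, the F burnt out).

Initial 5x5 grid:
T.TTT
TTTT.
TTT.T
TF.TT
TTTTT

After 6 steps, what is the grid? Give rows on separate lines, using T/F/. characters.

Step 1: 3 trees catch fire, 1 burn out
  T.TTT
  TTTT.
  TFT.T
  F..TT
  TFTTT
Step 2: 5 trees catch fire, 3 burn out
  T.TTT
  TFTT.
  F.F.T
  ...TT
  F.FTT
Step 3: 3 trees catch fire, 5 burn out
  T.TTT
  F.FT.
  ....T
  ...TT
  ...FT
Step 4: 5 trees catch fire, 3 burn out
  F.FTT
  ...F.
  ....T
  ...FT
  ....F
Step 5: 2 trees catch fire, 5 burn out
  ...FT
  .....
  ....T
  ....F
  .....
Step 6: 2 trees catch fire, 2 burn out
  ....F
  .....
  ....F
  .....
  .....

....F
.....
....F
.....
.....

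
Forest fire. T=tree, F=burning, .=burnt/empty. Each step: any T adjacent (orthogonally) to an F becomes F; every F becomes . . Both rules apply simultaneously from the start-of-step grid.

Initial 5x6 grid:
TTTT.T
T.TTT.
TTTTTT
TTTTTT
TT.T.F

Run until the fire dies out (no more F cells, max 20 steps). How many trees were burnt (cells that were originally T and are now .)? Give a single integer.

Answer: 23

Derivation:
Step 1: +1 fires, +1 burnt (F count now 1)
Step 2: +2 fires, +1 burnt (F count now 2)
Step 3: +2 fires, +2 burnt (F count now 2)
Step 4: +4 fires, +2 burnt (F count now 4)
Step 5: +3 fires, +4 burnt (F count now 3)
Step 6: +5 fires, +3 burnt (F count now 5)
Step 7: +3 fires, +5 burnt (F count now 3)
Step 8: +2 fires, +3 burnt (F count now 2)
Step 9: +1 fires, +2 burnt (F count now 1)
Step 10: +0 fires, +1 burnt (F count now 0)
Fire out after step 10
Initially T: 24, now '.': 29
Total burnt (originally-T cells now '.'): 23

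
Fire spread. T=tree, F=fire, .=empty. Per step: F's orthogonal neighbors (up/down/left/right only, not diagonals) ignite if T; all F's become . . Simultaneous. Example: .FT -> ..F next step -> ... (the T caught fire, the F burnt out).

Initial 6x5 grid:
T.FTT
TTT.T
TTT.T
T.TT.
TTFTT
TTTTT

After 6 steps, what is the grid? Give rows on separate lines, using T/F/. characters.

Step 1: 6 trees catch fire, 2 burn out
  T..FT
  TTF.T
  TTT.T
  T.FT.
  TF.FT
  TTFTT
Step 2: 8 trees catch fire, 6 burn out
  T...F
  TF..T
  TTF.T
  T..F.
  F...F
  TF.FT
Step 3: 6 trees catch fire, 8 burn out
  T....
  F...F
  TF..T
  F....
  .....
  F...F
Step 4: 3 trees catch fire, 6 burn out
  F....
  .....
  F...F
  .....
  .....
  .....
Step 5: 0 trees catch fire, 3 burn out
  .....
  .....
  .....
  .....
  .....
  .....
Step 6: 0 trees catch fire, 0 burn out
  .....
  .....
  .....
  .....
  .....
  .....

.....
.....
.....
.....
.....
.....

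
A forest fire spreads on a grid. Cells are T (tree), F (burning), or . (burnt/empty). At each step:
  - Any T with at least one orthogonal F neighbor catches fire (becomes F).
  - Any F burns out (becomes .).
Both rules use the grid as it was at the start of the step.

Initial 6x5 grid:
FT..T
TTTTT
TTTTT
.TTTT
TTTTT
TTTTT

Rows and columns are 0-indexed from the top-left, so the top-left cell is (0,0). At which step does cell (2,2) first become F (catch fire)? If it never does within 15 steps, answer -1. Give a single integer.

Step 1: cell (2,2)='T' (+2 fires, +1 burnt)
Step 2: cell (2,2)='T' (+2 fires, +2 burnt)
Step 3: cell (2,2)='T' (+2 fires, +2 burnt)
Step 4: cell (2,2)='F' (+3 fires, +2 burnt)
  -> target ignites at step 4
Step 5: cell (2,2)='.' (+4 fires, +3 burnt)
Step 6: cell (2,2)='.' (+6 fires, +4 burnt)
Step 7: cell (2,2)='.' (+4 fires, +6 burnt)
Step 8: cell (2,2)='.' (+2 fires, +4 burnt)
Step 9: cell (2,2)='.' (+1 fires, +2 burnt)
Step 10: cell (2,2)='.' (+0 fires, +1 burnt)
  fire out at step 10

4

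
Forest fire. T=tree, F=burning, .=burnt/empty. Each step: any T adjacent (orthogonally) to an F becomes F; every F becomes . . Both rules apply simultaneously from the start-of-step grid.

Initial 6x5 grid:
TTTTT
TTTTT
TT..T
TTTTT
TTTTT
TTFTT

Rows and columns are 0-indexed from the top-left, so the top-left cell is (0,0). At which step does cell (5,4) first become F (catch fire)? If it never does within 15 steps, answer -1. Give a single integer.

Step 1: cell (5,4)='T' (+3 fires, +1 burnt)
Step 2: cell (5,4)='F' (+5 fires, +3 burnt)
  -> target ignites at step 2
Step 3: cell (5,4)='.' (+4 fires, +5 burnt)
Step 4: cell (5,4)='.' (+3 fires, +4 burnt)
Step 5: cell (5,4)='.' (+3 fires, +3 burnt)
Step 6: cell (5,4)='.' (+4 fires, +3 burnt)
Step 7: cell (5,4)='.' (+4 fires, +4 burnt)
Step 8: cell (5,4)='.' (+1 fires, +4 burnt)
Step 9: cell (5,4)='.' (+0 fires, +1 burnt)
  fire out at step 9

2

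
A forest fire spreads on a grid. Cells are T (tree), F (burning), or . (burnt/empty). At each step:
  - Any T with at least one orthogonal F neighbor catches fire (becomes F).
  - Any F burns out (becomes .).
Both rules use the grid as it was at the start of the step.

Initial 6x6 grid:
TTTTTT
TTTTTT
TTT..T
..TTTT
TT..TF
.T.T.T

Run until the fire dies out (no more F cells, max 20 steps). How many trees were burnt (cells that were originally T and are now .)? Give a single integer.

Step 1: +3 fires, +1 burnt (F count now 3)
Step 2: +2 fires, +3 burnt (F count now 2)
Step 3: +2 fires, +2 burnt (F count now 2)
Step 4: +3 fires, +2 burnt (F count now 3)
Step 5: +3 fires, +3 burnt (F count now 3)
Step 6: +3 fires, +3 burnt (F count now 3)
Step 7: +3 fires, +3 burnt (F count now 3)
Step 8: +2 fires, +3 burnt (F count now 2)
Step 9: +1 fires, +2 burnt (F count now 1)
Step 10: +0 fires, +1 burnt (F count now 0)
Fire out after step 10
Initially T: 26, now '.': 32
Total burnt (originally-T cells now '.'): 22

Answer: 22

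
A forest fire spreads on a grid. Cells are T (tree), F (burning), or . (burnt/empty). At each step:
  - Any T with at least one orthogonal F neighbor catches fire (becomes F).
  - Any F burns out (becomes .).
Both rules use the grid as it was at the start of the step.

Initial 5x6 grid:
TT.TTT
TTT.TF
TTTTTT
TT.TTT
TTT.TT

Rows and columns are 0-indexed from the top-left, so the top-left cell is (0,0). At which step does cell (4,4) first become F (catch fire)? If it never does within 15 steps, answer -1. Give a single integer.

Step 1: cell (4,4)='T' (+3 fires, +1 burnt)
Step 2: cell (4,4)='T' (+3 fires, +3 burnt)
Step 3: cell (4,4)='T' (+4 fires, +3 burnt)
Step 4: cell (4,4)='F' (+3 fires, +4 burnt)
  -> target ignites at step 4
Step 5: cell (4,4)='.' (+2 fires, +3 burnt)
Step 6: cell (4,4)='.' (+3 fires, +2 burnt)
Step 7: cell (4,4)='.' (+4 fires, +3 burnt)
Step 8: cell (4,4)='.' (+3 fires, +4 burnt)
Step 9: cell (4,4)='.' (+0 fires, +3 burnt)
  fire out at step 9

4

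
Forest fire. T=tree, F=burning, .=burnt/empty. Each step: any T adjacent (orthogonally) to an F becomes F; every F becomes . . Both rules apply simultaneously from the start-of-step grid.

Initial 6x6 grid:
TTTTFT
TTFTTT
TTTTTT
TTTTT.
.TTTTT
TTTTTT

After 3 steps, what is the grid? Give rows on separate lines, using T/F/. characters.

Step 1: 7 trees catch fire, 2 burn out
  TTFF.F
  TF.FFT
  TTFTTT
  TTTTT.
  .TTTTT
  TTTTTT
Step 2: 7 trees catch fire, 7 burn out
  TF....
  F....F
  TF.FFT
  TTFTT.
  .TTTTT
  TTTTTT
Step 3: 7 trees catch fire, 7 burn out
  F.....
  ......
  F....F
  TF.FF.
  .TFTTT
  TTTTTT

F.....
......
F....F
TF.FF.
.TFTTT
TTTTTT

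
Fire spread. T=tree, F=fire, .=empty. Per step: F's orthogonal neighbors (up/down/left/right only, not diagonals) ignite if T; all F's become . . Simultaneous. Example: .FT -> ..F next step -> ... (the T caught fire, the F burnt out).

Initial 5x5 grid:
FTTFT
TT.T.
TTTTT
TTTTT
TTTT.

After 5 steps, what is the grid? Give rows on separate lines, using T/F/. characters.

Step 1: 5 trees catch fire, 2 burn out
  .FF.F
  FT.F.
  TTTTT
  TTTTT
  TTTT.
Step 2: 3 trees catch fire, 5 burn out
  .....
  .F...
  FTTFT
  TTTTT
  TTTT.
Step 3: 5 trees catch fire, 3 burn out
  .....
  .....
  .FF.F
  FTTFT
  TTTT.
Step 4: 5 trees catch fire, 5 burn out
  .....
  .....
  .....
  .FF.F
  FTTF.
Step 5: 2 trees catch fire, 5 burn out
  .....
  .....
  .....
  .....
  .FF..

.....
.....
.....
.....
.FF..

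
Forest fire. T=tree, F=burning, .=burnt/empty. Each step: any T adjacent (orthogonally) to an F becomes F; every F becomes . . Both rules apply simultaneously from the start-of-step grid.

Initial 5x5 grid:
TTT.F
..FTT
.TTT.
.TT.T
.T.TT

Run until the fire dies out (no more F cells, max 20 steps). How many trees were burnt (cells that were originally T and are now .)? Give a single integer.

Step 1: +4 fires, +2 burnt (F count now 4)
Step 2: +4 fires, +4 burnt (F count now 4)
Step 3: +2 fires, +4 burnt (F count now 2)
Step 4: +1 fires, +2 burnt (F count now 1)
Step 5: +0 fires, +1 burnt (F count now 0)
Fire out after step 5
Initially T: 14, now '.': 22
Total burnt (originally-T cells now '.'): 11

Answer: 11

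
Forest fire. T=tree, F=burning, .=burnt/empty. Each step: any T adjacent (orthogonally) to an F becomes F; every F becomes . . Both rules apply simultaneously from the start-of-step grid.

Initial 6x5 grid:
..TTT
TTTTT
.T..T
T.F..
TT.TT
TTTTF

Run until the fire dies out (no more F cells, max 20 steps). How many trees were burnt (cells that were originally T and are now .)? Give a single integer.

Answer: 9

Derivation:
Step 1: +2 fires, +2 burnt (F count now 2)
Step 2: +2 fires, +2 burnt (F count now 2)
Step 3: +1 fires, +2 burnt (F count now 1)
Step 4: +2 fires, +1 burnt (F count now 2)
Step 5: +1 fires, +2 burnt (F count now 1)
Step 6: +1 fires, +1 burnt (F count now 1)
Step 7: +0 fires, +1 burnt (F count now 0)
Fire out after step 7
Initially T: 19, now '.': 20
Total burnt (originally-T cells now '.'): 9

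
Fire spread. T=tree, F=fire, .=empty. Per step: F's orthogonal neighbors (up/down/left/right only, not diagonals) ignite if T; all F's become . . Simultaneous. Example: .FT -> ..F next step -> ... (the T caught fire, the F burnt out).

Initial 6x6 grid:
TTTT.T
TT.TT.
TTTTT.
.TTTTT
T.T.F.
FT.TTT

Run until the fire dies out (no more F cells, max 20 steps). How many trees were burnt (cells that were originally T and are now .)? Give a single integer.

Answer: 24

Derivation:
Step 1: +4 fires, +2 burnt (F count now 4)
Step 2: +5 fires, +4 burnt (F count now 5)
Step 3: +3 fires, +5 burnt (F count now 3)
Step 4: +4 fires, +3 burnt (F count now 4)
Step 5: +2 fires, +4 burnt (F count now 2)
Step 6: +3 fires, +2 burnt (F count now 3)
Step 7: +2 fires, +3 burnt (F count now 2)
Step 8: +1 fires, +2 burnt (F count now 1)
Step 9: +0 fires, +1 burnt (F count now 0)
Fire out after step 9
Initially T: 25, now '.': 35
Total burnt (originally-T cells now '.'): 24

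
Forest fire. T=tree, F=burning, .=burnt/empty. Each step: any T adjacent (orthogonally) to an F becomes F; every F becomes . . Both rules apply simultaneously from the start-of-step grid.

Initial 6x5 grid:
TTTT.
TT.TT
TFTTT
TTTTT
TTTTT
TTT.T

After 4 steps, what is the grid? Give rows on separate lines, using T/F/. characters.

Step 1: 4 trees catch fire, 1 burn out
  TTTT.
  TF.TT
  F.FTT
  TFTTT
  TTTTT
  TTT.T
Step 2: 6 trees catch fire, 4 burn out
  TFTT.
  F..TT
  ...FT
  F.FTT
  TFTTT
  TTT.T
Step 3: 8 trees catch fire, 6 burn out
  F.FT.
  ...FT
  ....F
  ...FT
  F.FTT
  TFT.T
Step 4: 6 trees catch fire, 8 burn out
  ...F.
  ....F
  .....
  ....F
  ...FT
  F.F.T

...F.
....F
.....
....F
...FT
F.F.T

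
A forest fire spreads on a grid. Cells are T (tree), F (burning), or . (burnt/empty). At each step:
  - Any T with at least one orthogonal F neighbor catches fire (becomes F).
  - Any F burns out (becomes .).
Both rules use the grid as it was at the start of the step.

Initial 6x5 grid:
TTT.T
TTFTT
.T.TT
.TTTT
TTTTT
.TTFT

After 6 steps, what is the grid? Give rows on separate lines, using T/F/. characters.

Step 1: 6 trees catch fire, 2 burn out
  TTF.T
  TF.FT
  .T.TT
  .TTTT
  TTTFT
  .TF.F
Step 2: 9 trees catch fire, 6 burn out
  TF..T
  F...F
  .F.FT
  .TTFT
  TTF.F
  .F...
Step 3: 7 trees catch fire, 9 burn out
  F...F
  .....
  ....F
  .FF.F
  TF...
  .....
Step 4: 1 trees catch fire, 7 burn out
  .....
  .....
  .....
  .....
  F....
  .....
Step 5: 0 trees catch fire, 1 burn out
  .....
  .....
  .....
  .....
  .....
  .....
Step 6: 0 trees catch fire, 0 burn out
  .....
  .....
  .....
  .....
  .....
  .....

.....
.....
.....
.....
.....
.....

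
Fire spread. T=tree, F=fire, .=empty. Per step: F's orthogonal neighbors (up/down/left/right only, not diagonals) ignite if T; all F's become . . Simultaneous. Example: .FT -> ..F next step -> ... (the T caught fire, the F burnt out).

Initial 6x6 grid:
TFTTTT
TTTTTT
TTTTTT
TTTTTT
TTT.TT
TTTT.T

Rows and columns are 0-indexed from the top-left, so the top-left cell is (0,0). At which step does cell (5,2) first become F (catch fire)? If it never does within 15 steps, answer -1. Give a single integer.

Step 1: cell (5,2)='T' (+3 fires, +1 burnt)
Step 2: cell (5,2)='T' (+4 fires, +3 burnt)
Step 3: cell (5,2)='T' (+5 fires, +4 burnt)
Step 4: cell (5,2)='T' (+6 fires, +5 burnt)
Step 5: cell (5,2)='T' (+6 fires, +6 burnt)
Step 6: cell (5,2)='F' (+4 fires, +6 burnt)
  -> target ignites at step 6
Step 7: cell (5,2)='.' (+3 fires, +4 burnt)
Step 8: cell (5,2)='.' (+1 fires, +3 burnt)
Step 9: cell (5,2)='.' (+1 fires, +1 burnt)
Step 10: cell (5,2)='.' (+0 fires, +1 burnt)
  fire out at step 10

6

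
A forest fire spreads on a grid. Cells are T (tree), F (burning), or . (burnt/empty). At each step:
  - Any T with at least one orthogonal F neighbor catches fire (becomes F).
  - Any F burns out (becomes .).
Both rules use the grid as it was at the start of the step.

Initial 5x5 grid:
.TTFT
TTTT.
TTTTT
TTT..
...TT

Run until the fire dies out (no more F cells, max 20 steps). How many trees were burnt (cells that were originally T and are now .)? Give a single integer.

Answer: 15

Derivation:
Step 1: +3 fires, +1 burnt (F count now 3)
Step 2: +3 fires, +3 burnt (F count now 3)
Step 3: +3 fires, +3 burnt (F count now 3)
Step 4: +3 fires, +3 burnt (F count now 3)
Step 5: +2 fires, +3 burnt (F count now 2)
Step 6: +1 fires, +2 burnt (F count now 1)
Step 7: +0 fires, +1 burnt (F count now 0)
Fire out after step 7
Initially T: 17, now '.': 23
Total burnt (originally-T cells now '.'): 15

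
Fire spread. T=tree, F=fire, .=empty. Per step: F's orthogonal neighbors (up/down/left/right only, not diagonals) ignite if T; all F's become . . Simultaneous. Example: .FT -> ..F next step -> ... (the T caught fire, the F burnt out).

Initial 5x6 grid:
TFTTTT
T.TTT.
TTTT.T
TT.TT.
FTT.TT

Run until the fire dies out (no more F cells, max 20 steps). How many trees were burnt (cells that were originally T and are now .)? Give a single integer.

Answer: 21

Derivation:
Step 1: +4 fires, +2 burnt (F count now 4)
Step 2: +6 fires, +4 burnt (F count now 6)
Step 3: +4 fires, +6 burnt (F count now 4)
Step 4: +3 fires, +4 burnt (F count now 3)
Step 5: +1 fires, +3 burnt (F count now 1)
Step 6: +1 fires, +1 burnt (F count now 1)
Step 7: +1 fires, +1 burnt (F count now 1)
Step 8: +1 fires, +1 burnt (F count now 1)
Step 9: +0 fires, +1 burnt (F count now 0)
Fire out after step 9
Initially T: 22, now '.': 29
Total burnt (originally-T cells now '.'): 21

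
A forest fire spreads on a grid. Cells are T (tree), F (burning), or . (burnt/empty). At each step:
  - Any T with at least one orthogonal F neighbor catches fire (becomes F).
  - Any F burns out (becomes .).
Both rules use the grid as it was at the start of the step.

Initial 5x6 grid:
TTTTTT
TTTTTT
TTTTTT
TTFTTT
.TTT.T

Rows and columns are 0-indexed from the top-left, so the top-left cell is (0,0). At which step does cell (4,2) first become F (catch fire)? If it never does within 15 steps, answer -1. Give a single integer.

Step 1: cell (4,2)='F' (+4 fires, +1 burnt)
  -> target ignites at step 1
Step 2: cell (4,2)='.' (+7 fires, +4 burnt)
Step 3: cell (4,2)='.' (+6 fires, +7 burnt)
Step 4: cell (4,2)='.' (+6 fires, +6 burnt)
Step 5: cell (4,2)='.' (+3 fires, +6 burnt)
Step 6: cell (4,2)='.' (+1 fires, +3 burnt)
Step 7: cell (4,2)='.' (+0 fires, +1 burnt)
  fire out at step 7

1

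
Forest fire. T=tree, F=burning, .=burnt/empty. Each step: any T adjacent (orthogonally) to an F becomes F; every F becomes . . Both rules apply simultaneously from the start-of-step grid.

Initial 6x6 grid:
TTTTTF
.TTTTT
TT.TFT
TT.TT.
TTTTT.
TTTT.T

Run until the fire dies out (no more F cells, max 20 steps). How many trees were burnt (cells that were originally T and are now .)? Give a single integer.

Step 1: +6 fires, +2 burnt (F count now 6)
Step 2: +4 fires, +6 burnt (F count now 4)
Step 3: +3 fires, +4 burnt (F count now 3)
Step 4: +4 fires, +3 burnt (F count now 4)
Step 5: +4 fires, +4 burnt (F count now 4)
Step 6: +4 fires, +4 burnt (F count now 4)
Step 7: +2 fires, +4 burnt (F count now 2)
Step 8: +0 fires, +2 burnt (F count now 0)
Fire out after step 8
Initially T: 28, now '.': 35
Total burnt (originally-T cells now '.'): 27

Answer: 27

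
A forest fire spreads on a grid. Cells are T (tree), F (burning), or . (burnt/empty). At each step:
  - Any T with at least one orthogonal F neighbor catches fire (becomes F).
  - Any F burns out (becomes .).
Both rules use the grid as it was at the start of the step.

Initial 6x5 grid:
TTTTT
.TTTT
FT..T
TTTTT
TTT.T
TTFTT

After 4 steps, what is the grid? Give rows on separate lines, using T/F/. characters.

Step 1: 5 trees catch fire, 2 burn out
  TTTTT
  .TTTT
  .F..T
  FTTTT
  TTF.T
  TF.FT
Step 2: 7 trees catch fire, 5 burn out
  TTTTT
  .FTTT
  ....T
  .FFTT
  FF..T
  F...F
Step 3: 4 trees catch fire, 7 burn out
  TFTTT
  ..FTT
  ....T
  ...FT
  ....F
  .....
Step 4: 4 trees catch fire, 4 burn out
  F.FTT
  ...FT
  ....T
  ....F
  .....
  .....

F.FTT
...FT
....T
....F
.....
.....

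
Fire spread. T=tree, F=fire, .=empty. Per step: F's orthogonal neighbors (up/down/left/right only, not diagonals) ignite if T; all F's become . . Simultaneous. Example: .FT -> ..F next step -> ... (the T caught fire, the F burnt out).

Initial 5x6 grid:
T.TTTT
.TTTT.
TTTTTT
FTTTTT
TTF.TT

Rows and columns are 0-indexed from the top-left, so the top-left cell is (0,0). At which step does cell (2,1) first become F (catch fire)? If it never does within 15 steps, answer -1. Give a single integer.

Step 1: cell (2,1)='T' (+5 fires, +2 burnt)
Step 2: cell (2,1)='F' (+3 fires, +5 burnt)
  -> target ignites at step 2
Step 3: cell (2,1)='.' (+4 fires, +3 burnt)
Step 4: cell (2,1)='.' (+5 fires, +4 burnt)
Step 5: cell (2,1)='.' (+4 fires, +5 burnt)
Step 6: cell (2,1)='.' (+1 fires, +4 burnt)
Step 7: cell (2,1)='.' (+1 fires, +1 burnt)
Step 8: cell (2,1)='.' (+0 fires, +1 burnt)
  fire out at step 8

2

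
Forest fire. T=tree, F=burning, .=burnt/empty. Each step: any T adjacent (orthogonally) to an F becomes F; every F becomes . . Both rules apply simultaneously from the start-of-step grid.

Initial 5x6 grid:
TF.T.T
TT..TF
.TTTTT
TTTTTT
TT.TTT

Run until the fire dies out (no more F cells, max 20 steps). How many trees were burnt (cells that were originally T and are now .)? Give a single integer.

Step 1: +5 fires, +2 burnt (F count now 5)
Step 2: +4 fires, +5 burnt (F count now 4)
Step 3: +5 fires, +4 burnt (F count now 5)
Step 4: +5 fires, +5 burnt (F count now 5)
Step 5: +2 fires, +5 burnt (F count now 2)
Step 6: +0 fires, +2 burnt (F count now 0)
Fire out after step 6
Initially T: 22, now '.': 29
Total burnt (originally-T cells now '.'): 21

Answer: 21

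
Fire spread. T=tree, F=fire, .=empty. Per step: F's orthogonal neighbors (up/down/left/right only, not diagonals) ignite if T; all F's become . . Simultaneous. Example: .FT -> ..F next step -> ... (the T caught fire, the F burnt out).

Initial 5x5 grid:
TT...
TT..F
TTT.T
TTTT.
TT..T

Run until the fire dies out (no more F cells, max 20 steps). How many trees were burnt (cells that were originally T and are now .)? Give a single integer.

Answer: 1

Derivation:
Step 1: +1 fires, +1 burnt (F count now 1)
Step 2: +0 fires, +1 burnt (F count now 0)
Fire out after step 2
Initially T: 15, now '.': 11
Total burnt (originally-T cells now '.'): 1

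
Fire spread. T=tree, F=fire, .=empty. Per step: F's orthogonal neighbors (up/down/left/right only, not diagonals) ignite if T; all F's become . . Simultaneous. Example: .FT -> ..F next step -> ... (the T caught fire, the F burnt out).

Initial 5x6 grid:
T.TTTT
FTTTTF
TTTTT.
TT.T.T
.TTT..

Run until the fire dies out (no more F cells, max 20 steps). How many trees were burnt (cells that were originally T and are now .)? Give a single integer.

Step 1: +5 fires, +2 burnt (F count now 5)
Step 2: +6 fires, +5 burnt (F count now 6)
Step 3: +5 fires, +6 burnt (F count now 5)
Step 4: +2 fires, +5 burnt (F count now 2)
Step 5: +2 fires, +2 burnt (F count now 2)
Step 6: +0 fires, +2 burnt (F count now 0)
Fire out after step 6
Initially T: 21, now '.': 29
Total burnt (originally-T cells now '.'): 20

Answer: 20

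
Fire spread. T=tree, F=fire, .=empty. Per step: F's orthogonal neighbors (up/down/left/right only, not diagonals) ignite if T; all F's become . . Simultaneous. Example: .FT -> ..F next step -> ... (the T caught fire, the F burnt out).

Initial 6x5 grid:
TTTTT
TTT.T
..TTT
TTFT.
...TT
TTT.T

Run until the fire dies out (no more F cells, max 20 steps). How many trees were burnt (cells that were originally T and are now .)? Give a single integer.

Step 1: +3 fires, +1 burnt (F count now 3)
Step 2: +4 fires, +3 burnt (F count now 4)
Step 3: +4 fires, +4 burnt (F count now 4)
Step 4: +5 fires, +4 burnt (F count now 5)
Step 5: +2 fires, +5 burnt (F count now 2)
Step 6: +0 fires, +2 burnt (F count now 0)
Fire out after step 6
Initially T: 21, now '.': 27
Total burnt (originally-T cells now '.'): 18

Answer: 18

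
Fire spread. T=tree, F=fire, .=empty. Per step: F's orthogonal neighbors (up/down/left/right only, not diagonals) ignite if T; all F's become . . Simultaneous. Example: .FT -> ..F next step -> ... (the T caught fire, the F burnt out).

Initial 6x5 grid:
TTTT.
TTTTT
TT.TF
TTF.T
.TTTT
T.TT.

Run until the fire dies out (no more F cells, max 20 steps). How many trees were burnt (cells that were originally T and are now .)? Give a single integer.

Step 1: +5 fires, +2 burnt (F count now 5)
Step 2: +7 fires, +5 burnt (F count now 7)
Step 3: +5 fires, +7 burnt (F count now 5)
Step 4: +3 fires, +5 burnt (F count now 3)
Step 5: +1 fires, +3 burnt (F count now 1)
Step 6: +0 fires, +1 burnt (F count now 0)
Fire out after step 6
Initially T: 22, now '.': 29
Total burnt (originally-T cells now '.'): 21

Answer: 21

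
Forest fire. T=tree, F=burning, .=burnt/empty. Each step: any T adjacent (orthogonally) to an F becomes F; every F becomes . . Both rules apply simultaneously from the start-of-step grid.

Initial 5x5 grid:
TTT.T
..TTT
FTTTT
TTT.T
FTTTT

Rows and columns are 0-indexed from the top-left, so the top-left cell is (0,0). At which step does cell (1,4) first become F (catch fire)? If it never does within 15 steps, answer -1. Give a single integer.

Step 1: cell (1,4)='T' (+3 fires, +2 burnt)
Step 2: cell (1,4)='T' (+3 fires, +3 burnt)
Step 3: cell (1,4)='T' (+4 fires, +3 burnt)
Step 4: cell (1,4)='T' (+4 fires, +4 burnt)
Step 5: cell (1,4)='F' (+3 fires, +4 burnt)
  -> target ignites at step 5
Step 6: cell (1,4)='.' (+2 fires, +3 burnt)
Step 7: cell (1,4)='.' (+0 fires, +2 burnt)
  fire out at step 7

5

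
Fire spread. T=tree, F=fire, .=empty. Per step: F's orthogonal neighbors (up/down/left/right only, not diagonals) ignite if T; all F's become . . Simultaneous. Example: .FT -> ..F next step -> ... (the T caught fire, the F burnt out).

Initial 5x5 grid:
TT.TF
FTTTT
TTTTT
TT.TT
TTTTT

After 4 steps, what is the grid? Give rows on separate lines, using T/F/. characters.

Step 1: 5 trees catch fire, 2 burn out
  FT.F.
  .FTTF
  FTTTT
  TT.TT
  TTTTT
Step 2: 6 trees catch fire, 5 burn out
  .F...
  ..FF.
  .FTTF
  FT.TT
  TTTTT
Step 3: 5 trees catch fire, 6 burn out
  .....
  .....
  ..FF.
  .F.TF
  FTTTT
Step 4: 3 trees catch fire, 5 burn out
  .....
  .....
  .....
  ...F.
  .FTTF

.....
.....
.....
...F.
.FTTF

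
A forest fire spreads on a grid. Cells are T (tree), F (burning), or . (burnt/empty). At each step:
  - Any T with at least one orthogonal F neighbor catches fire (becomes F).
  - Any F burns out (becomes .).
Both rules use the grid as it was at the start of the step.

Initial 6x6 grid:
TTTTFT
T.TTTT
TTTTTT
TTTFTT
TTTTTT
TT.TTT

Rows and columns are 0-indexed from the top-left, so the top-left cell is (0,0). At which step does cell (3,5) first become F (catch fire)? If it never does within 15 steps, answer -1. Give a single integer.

Step 1: cell (3,5)='T' (+7 fires, +2 burnt)
Step 2: cell (3,5)='F' (+10 fires, +7 burnt)
  -> target ignites at step 2
Step 3: cell (3,5)='.' (+8 fires, +10 burnt)
Step 4: cell (3,5)='.' (+5 fires, +8 burnt)
Step 5: cell (3,5)='.' (+2 fires, +5 burnt)
Step 6: cell (3,5)='.' (+0 fires, +2 burnt)
  fire out at step 6

2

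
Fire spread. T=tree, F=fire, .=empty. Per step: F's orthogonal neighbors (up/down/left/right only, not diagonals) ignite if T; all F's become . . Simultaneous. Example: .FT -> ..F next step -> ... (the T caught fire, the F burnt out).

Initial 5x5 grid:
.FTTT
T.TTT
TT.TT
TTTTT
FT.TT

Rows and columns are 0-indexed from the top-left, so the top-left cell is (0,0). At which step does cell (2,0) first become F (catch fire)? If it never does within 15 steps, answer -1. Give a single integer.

Step 1: cell (2,0)='T' (+3 fires, +2 burnt)
Step 2: cell (2,0)='F' (+4 fires, +3 burnt)
  -> target ignites at step 2
Step 3: cell (2,0)='.' (+5 fires, +4 burnt)
Step 4: cell (2,0)='.' (+3 fires, +5 burnt)
Step 5: cell (2,0)='.' (+3 fires, +3 burnt)
Step 6: cell (2,0)='.' (+1 fires, +3 burnt)
Step 7: cell (2,0)='.' (+0 fires, +1 burnt)
  fire out at step 7

2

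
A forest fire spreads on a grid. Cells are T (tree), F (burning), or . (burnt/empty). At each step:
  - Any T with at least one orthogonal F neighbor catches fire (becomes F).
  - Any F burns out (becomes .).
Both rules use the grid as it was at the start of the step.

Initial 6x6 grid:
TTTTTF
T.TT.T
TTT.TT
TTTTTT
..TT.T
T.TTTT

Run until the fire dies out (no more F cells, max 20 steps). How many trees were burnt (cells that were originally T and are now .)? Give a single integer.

Answer: 27

Derivation:
Step 1: +2 fires, +1 burnt (F count now 2)
Step 2: +2 fires, +2 burnt (F count now 2)
Step 3: +4 fires, +2 burnt (F count now 4)
Step 4: +4 fires, +4 burnt (F count now 4)
Step 5: +4 fires, +4 burnt (F count now 4)
Step 6: +5 fires, +4 burnt (F count now 5)
Step 7: +4 fires, +5 burnt (F count now 4)
Step 8: +2 fires, +4 burnt (F count now 2)
Step 9: +0 fires, +2 burnt (F count now 0)
Fire out after step 9
Initially T: 28, now '.': 35
Total burnt (originally-T cells now '.'): 27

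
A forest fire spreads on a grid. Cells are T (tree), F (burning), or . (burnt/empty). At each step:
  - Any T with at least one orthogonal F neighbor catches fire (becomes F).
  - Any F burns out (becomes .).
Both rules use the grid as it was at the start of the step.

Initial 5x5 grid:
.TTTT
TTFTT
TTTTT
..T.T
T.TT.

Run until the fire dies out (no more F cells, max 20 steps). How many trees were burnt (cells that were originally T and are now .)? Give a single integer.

Answer: 17

Derivation:
Step 1: +4 fires, +1 burnt (F count now 4)
Step 2: +7 fires, +4 burnt (F count now 7)
Step 3: +4 fires, +7 burnt (F count now 4)
Step 4: +2 fires, +4 burnt (F count now 2)
Step 5: +0 fires, +2 burnt (F count now 0)
Fire out after step 5
Initially T: 18, now '.': 24
Total burnt (originally-T cells now '.'): 17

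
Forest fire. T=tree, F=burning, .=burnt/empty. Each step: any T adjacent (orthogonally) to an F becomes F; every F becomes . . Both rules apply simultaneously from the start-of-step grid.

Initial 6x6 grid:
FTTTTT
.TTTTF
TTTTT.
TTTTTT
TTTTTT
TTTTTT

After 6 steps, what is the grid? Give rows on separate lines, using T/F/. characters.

Step 1: 3 trees catch fire, 2 burn out
  .FTTTF
  .TTTF.
  TTTTT.
  TTTTTT
  TTTTTT
  TTTTTT
Step 2: 5 trees catch fire, 3 burn out
  ..FTF.
  .FTF..
  TTTTF.
  TTTTTT
  TTTTTT
  TTTTTT
Step 3: 5 trees catch fire, 5 burn out
  ...F..
  ..F...
  TFTF..
  TTTTFT
  TTTTTT
  TTTTTT
Step 4: 6 trees catch fire, 5 burn out
  ......
  ......
  F.F...
  TFTF.F
  TTTTFT
  TTTTTT
Step 5: 6 trees catch fire, 6 burn out
  ......
  ......
  ......
  F.F...
  TFTF.F
  TTTTFT
Step 6: 5 trees catch fire, 6 burn out
  ......
  ......
  ......
  ......
  F.F...
  TFTF.F

......
......
......
......
F.F...
TFTF.F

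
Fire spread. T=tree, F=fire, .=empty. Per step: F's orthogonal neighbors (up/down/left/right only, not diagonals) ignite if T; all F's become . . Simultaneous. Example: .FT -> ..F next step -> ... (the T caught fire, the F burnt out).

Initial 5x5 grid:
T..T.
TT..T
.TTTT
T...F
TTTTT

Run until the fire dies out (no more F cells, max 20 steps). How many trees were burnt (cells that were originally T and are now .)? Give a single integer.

Step 1: +2 fires, +1 burnt (F count now 2)
Step 2: +3 fires, +2 burnt (F count now 3)
Step 3: +2 fires, +3 burnt (F count now 2)
Step 4: +2 fires, +2 burnt (F count now 2)
Step 5: +2 fires, +2 burnt (F count now 2)
Step 6: +2 fires, +2 burnt (F count now 2)
Step 7: +1 fires, +2 burnt (F count now 1)
Step 8: +0 fires, +1 burnt (F count now 0)
Fire out after step 8
Initially T: 15, now '.': 24
Total burnt (originally-T cells now '.'): 14

Answer: 14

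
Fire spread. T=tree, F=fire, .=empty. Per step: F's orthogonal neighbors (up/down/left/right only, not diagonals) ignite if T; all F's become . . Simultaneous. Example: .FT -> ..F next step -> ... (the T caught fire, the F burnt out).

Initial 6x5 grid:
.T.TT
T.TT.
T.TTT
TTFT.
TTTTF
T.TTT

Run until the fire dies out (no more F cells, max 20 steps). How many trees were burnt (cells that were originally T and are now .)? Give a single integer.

Step 1: +6 fires, +2 burnt (F count now 6)
Step 2: +6 fires, +6 burnt (F count now 6)
Step 3: +4 fires, +6 burnt (F count now 4)
Step 4: +3 fires, +4 burnt (F count now 3)
Step 5: +1 fires, +3 burnt (F count now 1)
Step 6: +0 fires, +1 burnt (F count now 0)
Fire out after step 6
Initially T: 21, now '.': 29
Total burnt (originally-T cells now '.'): 20

Answer: 20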